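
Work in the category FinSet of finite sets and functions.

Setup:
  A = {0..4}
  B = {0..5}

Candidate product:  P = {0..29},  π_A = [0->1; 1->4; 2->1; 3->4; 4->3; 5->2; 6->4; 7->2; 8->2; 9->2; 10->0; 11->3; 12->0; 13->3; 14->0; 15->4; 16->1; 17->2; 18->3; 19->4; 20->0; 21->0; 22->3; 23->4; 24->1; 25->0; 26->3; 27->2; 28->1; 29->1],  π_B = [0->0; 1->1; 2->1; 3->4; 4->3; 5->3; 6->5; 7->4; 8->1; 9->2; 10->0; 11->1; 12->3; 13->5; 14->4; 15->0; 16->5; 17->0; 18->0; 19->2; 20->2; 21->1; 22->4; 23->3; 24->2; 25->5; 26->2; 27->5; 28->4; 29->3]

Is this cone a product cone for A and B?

|A|·|B| = 5·6 = 30;  |P| = 30
Check the pairing map k ↦ (π_A(k), π_B(k)):
  0 -> (1,0)
  1 -> (4,1)
  2 -> (1,1)
  3 -> (4,4)
  4 -> (3,3)
  5 -> (2,3)
  6 -> (4,5)
  7 -> (2,4)
  8 -> (2,1)
  9 -> (2,2)
  10 -> (0,0)
  11 -> (3,1)
  12 -> (0,3)
  13 -> (3,5)
  14 -> (0,4)
  15 -> (4,0)
  16 -> (1,5)
  17 -> (2,0)
  18 -> (3,0)
  19 -> (4,2)
  20 -> (0,2)
  21 -> (0,1)
  22 -> (3,4)
  23 -> (4,3)
  24 -> (1,2)
  25 -> (0,5)
  26 -> (3,2)
  27 -> (2,5)
  28 -> (1,4)
  29 -> (1,3)
distinct pairs in image: 30 / 30 needed
  → bijection onto A×B; projections well-typed.

Answer: VALID PRODUCT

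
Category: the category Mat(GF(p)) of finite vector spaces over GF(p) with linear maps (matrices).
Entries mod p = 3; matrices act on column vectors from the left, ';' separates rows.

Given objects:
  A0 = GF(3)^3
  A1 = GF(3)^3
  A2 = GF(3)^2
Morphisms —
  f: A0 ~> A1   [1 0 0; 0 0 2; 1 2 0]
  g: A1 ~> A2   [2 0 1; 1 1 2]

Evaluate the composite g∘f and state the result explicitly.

  e0=⟨1,0,0⟩ f~>⟨1,0,1⟩ g~>⟨0,0⟩
  e1=⟨0,1,0⟩ f~>⟨0,0,2⟩ g~>⟨2,1⟩
  e2=⟨0,0,1⟩ f~>⟨0,2,0⟩ g~>⟨0,2⟩
⟦path⟧: [0 2 0; 0 1 2]

Answer: [0 2 0; 0 1 2]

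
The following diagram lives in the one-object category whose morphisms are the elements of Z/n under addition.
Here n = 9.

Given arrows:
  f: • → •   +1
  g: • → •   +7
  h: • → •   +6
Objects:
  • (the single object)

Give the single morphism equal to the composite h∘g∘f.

  0 +1≡1 +7≡8 +6≡5  (mod 9)
result: +5

Answer: +5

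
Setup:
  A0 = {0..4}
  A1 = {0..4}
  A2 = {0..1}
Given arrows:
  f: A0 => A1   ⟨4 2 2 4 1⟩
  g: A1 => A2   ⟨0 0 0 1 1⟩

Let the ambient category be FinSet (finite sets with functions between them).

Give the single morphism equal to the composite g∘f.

Answer: ⟨1 0 0 1 0⟩

Trace:
  0 f=>4 g=>1
  1 f=>2 g=>0
  2 f=>2 g=>0
  3 f=>4 g=>1
  4 f=>1 g=>0
⟦path⟧: ⟨1 0 0 1 0⟩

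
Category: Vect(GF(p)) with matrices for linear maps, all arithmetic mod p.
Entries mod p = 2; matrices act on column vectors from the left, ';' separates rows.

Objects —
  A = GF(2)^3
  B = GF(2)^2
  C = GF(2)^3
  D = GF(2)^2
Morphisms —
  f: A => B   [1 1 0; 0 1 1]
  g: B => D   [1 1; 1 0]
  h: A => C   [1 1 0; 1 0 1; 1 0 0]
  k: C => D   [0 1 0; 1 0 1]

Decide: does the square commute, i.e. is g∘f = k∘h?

Answer: DOES NOT COMMUTE

Trace:
Path 1 = f;g:
  e0=⟨1,0,0⟩ f=>⟨1,0⟩ g=>⟨1,1⟩
  e1=⟨0,1,0⟩ f=>⟨1,1⟩ g=>⟨0,1⟩
  e2=⟨0,0,1⟩ f=>⟨0,1⟩ g=>⟨1,0⟩
  ⟦path⟧₁ = [1 0 1; 1 1 0]
Path 2 = h;k:
  e0=⟨1,0,0⟩ h=>⟨1,1,1⟩ k=>⟨1,0⟩
  e1=⟨0,1,0⟩ h=>⟨1,0,0⟩ k=>⟨0,1⟩
  e2=⟨0,0,1⟩ h=>⟨0,1,0⟩ k=>⟨1,0⟩
  ⟦path⟧₂ = [1 0 1; 0 1 0]
Equal? differ; not commutative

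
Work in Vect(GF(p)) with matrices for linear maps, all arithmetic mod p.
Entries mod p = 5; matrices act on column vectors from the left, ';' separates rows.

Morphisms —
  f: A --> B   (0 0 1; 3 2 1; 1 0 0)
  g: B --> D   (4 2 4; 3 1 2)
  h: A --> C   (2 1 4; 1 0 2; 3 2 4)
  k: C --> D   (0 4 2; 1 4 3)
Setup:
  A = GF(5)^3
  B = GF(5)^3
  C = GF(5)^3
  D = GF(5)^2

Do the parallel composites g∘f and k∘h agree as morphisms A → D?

Answer: COMMUTES

Work:
Path 1 = f;g:
  e0=(1,0,0) f-->(0,3,1) g-->(0,0)
  e1=(0,1,0) f-->(0,2,0) g-->(4,2)
  e2=(0,0,1) f-->(1,1,0) g-->(1,4)
  result₁ = (0 4 1; 0 2 4)
Path 2 = h;k:
  e0=(1,0,0) h-->(2,1,3) k-->(0,0)
  e1=(0,1,0) h-->(1,0,2) k-->(4,2)
  e2=(0,0,1) h-->(4,2,4) k-->(1,4)
  result₂ = (0 4 1; 0 2 4)
Equal? same morphism ✓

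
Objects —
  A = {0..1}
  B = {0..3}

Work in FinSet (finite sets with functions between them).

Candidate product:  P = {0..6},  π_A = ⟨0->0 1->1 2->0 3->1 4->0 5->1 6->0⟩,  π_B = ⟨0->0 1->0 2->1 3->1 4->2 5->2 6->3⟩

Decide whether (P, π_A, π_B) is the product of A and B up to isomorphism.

|A|·|B| = 2·4 = 8;  |P| = 7
  → cardinalities differ; no bijection possible.

Answer: NOT A VALID PRODUCT — |P|=7 ≠ |A|·|B|=8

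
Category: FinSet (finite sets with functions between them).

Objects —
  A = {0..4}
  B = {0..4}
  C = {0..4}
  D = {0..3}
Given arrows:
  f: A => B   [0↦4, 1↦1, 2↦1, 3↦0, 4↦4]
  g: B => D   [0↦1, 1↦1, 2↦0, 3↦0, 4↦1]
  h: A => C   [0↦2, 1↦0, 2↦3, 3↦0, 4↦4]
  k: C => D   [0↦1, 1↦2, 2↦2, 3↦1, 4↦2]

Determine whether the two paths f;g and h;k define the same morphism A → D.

Answer: DOES NOT COMMUTE

Work:
1) trace f;g:
  0 f=>4 g=>1
  1 f=>1 g=>1
  2 f=>1 g=>1
  3 f=>0 g=>1
  4 f=>4 g=>1
  composite₁ = [0↦1, 1↦1, 2↦1, 3↦1, 4↦1]
2) trace h;k:
  0 h=>2 k=>2
  1 h=>0 k=>1
  2 h=>3 k=>1
  3 h=>0 k=>1
  4 h=>4 k=>2
  composite₂ = [0↦2, 1↦1, 2↦1, 3↦1, 4↦2]
Equal? NO — does not commute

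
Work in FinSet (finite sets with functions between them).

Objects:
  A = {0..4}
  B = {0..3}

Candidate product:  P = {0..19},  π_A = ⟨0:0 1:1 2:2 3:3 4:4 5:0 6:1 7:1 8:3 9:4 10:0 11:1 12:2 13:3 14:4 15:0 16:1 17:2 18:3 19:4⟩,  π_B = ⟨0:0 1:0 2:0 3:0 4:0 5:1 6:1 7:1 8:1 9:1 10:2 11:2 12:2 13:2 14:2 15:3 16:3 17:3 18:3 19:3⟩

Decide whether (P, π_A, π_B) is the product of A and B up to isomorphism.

Answer: NOT A VALID PRODUCT — duplicate pair at indices 6,7

Derivation:
|A|·|B| = 5·4 = 20;  |P| = 20
Check the pairing map k ↦ (π_A(k), π_B(k)):
  0 : (0,0)
  1 : (1,0)
  2 : (2,0)
  3 : (3,0)
  4 : (4,0)
  5 : (0,1)
  6 : (1,1)
  7 : (1,1)  ✗ repeats pair of k=6
  8 : (3,1)
  9 : (4,1)
  10 : (0,2)
  11 : (1,2)
  12 : (2,2)
  13 : (3,2)
  14 : (4,2)
  15 : (0,3)
  16 : (1,3)
  17 : (2,3)
  18 : (3,3)
  19 : (4,3)
distinct pairs in image: 19 / 20 needed
  → (1,1) hit at k=6 and k=7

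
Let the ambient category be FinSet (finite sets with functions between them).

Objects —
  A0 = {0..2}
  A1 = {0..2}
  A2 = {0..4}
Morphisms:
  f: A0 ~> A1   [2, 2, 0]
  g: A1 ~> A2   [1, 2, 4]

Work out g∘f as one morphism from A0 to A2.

Answer: [4, 4, 1]

Trace:
  0 f~>2 g~>4
  1 f~>2 g~>4
  2 f~>0 g~>1
result: [4, 4, 1]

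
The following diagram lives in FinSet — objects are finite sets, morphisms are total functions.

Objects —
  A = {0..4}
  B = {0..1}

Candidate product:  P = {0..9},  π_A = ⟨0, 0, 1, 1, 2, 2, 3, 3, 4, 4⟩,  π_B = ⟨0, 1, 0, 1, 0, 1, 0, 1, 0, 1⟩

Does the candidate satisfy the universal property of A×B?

|A|·|B| = 5·2 = 10;  |P| = 10
Check the pairing map k ↦ (π_A(k), π_B(k)):
  0 : (0,0)
  1 : (0,1)
  2 : (1,0)
  3 : (1,1)
  4 : (2,0)
  5 : (2,1)
  6 : (3,0)
  7 : (3,1)
  8 : (4,0)
  9 : (4,1)
distinct pairs in image: 10 / 10 needed
  → bijection onto A×B; projections well-typed.

Answer: VALID PRODUCT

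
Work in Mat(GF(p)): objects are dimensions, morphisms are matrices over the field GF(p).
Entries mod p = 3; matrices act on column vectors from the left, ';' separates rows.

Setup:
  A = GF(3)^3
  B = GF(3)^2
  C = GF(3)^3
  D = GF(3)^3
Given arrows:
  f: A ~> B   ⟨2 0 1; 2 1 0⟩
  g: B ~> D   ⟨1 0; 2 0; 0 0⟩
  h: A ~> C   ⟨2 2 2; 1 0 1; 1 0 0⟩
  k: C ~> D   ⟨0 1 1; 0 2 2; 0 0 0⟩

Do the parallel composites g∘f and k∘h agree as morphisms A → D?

Answer: COMMUTES

Work:
1) trace f;g:
  e0=(1,0,0) f~>(2,2) g~>(2,1,0)
  e1=(0,1,0) f~>(0,1) g~>(0,0,0)
  e2=(0,0,1) f~>(1,0) g~>(1,2,0)
  ⟦path⟧₁ = ⟨2 0 1; 1 0 2; 0 0 0⟩
2) trace h;k:
  e0=(1,0,0) h~>(2,1,1) k~>(2,1,0)
  e1=(0,1,0) h~>(2,0,0) k~>(0,0,0)
  e2=(0,0,1) h~>(2,1,0) k~>(1,2,0)
  ⟦path⟧₂ = ⟨2 0 1; 1 0 2; 0 0 0⟩
Equal? equal; square commutes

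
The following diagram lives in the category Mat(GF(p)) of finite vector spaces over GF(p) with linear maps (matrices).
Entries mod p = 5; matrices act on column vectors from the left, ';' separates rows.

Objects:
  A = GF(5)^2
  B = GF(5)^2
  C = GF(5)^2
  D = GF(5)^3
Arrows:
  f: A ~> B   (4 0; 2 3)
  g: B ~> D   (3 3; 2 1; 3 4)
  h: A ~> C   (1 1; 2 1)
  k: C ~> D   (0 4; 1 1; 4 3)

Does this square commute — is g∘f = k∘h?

Path 1 = f;g:
  e0=(1,0) f~>(4,2) g~>(3,0,0)
  e1=(0,1) f~>(0,3) g~>(4,3,2)
  composite₁ = (3 4; 0 3; 0 2)
Path 2 = h;k:
  e0=(1,0) h~>(1,2) k~>(3,3,0)
  e1=(0,1) h~>(1,1) k~>(4,2,2)
  composite₂ = (3 4; 3 2; 0 2)
Equal? differ; not commutative

Answer: DOES NOT COMMUTE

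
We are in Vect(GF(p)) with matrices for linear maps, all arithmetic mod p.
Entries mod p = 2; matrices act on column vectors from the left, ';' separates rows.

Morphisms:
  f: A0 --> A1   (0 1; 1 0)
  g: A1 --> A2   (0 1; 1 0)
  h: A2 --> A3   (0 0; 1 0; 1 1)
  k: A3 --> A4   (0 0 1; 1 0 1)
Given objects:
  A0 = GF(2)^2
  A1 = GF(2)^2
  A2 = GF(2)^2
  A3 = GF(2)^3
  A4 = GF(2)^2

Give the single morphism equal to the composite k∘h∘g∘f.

Answer: (1 1; 1 1)

Derivation:
  e0=[1,0] f-->[0,1] g-->[1,0] h-->[0,1,1] k-->[1,1]
  e1=[0,1] f-->[1,0] g-->[0,1] h-->[0,0,1] k-->[1,1]
result: (1 1; 1 1)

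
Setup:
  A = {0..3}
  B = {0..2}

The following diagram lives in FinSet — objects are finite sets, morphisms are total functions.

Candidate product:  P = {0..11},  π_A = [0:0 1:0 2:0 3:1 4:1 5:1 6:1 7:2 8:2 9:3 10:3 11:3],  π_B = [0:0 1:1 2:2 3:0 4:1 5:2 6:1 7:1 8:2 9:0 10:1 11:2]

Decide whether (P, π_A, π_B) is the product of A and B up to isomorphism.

|A|·|B| = 4·3 = 12;  |P| = 12
Check the pairing map k ↦ (π_A(k), π_B(k)):
  0 : (0,0)
  1 : (0,1)
  2 : (0,2)
  3 : (1,0)
  4 : (1,1)
  5 : (1,2)
  6 : (1,1)  ✗ repeats pair of k=4
  7 : (2,1)
  8 : (2,2)
  9 : (3,0)
  10 : (3,1)
  11 : (3,2)
distinct pairs in image: 11 / 12 needed
  → (1,1) hit at k=4 and k=6

Answer: NOT A VALID PRODUCT — duplicate pair at indices 4,6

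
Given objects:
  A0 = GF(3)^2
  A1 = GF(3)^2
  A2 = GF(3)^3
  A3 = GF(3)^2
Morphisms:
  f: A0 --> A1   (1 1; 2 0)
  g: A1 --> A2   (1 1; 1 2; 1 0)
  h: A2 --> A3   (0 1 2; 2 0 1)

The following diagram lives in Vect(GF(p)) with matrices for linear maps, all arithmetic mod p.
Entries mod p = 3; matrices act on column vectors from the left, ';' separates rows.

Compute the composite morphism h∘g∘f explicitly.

  e0=(1,0) f-->(1,2) g-->(0,2,1) h-->(1,1)
  e1=(0,1) f-->(1,0) g-->(1,1,1) h-->(0,0)
result: (1 0; 1 0)

Answer: (1 0; 1 0)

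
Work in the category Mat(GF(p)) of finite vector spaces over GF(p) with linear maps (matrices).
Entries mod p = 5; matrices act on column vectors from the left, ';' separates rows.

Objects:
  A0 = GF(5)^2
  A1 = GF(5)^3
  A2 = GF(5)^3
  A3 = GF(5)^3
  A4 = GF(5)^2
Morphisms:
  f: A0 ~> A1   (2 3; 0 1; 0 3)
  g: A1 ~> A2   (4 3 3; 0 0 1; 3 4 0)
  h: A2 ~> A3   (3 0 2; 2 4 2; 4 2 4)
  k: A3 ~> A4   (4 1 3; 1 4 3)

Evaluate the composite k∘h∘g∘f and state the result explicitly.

  e0=(1,0) f~>(2,0,0) g~>(3,0,1) h~>(1,3,1) k~>(0,1)
  e1=(0,1) f~>(3,1,3) g~>(4,3,3) h~>(3,1,4) k~>(0,4)
composite: (0 0; 1 4)

Answer: (0 0; 1 4)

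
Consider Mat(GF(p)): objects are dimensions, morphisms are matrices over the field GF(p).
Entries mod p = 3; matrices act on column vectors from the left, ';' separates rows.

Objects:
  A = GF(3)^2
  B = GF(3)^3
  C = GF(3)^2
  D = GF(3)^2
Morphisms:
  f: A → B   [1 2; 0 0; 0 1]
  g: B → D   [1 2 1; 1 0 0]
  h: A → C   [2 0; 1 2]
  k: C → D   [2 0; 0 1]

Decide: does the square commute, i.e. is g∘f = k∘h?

Answer: COMMUTES

Trace:
1) trace f;g:
  e0=(1,0) f→(1,0,0) g→(1,1)
  e1=(0,1) f→(2,0,1) g→(0,2)
  ⟦path⟧₁ = [1 0; 1 2]
2) trace h;k:
  e0=(1,0) h→(2,1) k→(1,1)
  e1=(0,1) h→(0,2) k→(0,2)
  ⟦path⟧₂ = [1 0; 1 2]
Equal? YES — commutes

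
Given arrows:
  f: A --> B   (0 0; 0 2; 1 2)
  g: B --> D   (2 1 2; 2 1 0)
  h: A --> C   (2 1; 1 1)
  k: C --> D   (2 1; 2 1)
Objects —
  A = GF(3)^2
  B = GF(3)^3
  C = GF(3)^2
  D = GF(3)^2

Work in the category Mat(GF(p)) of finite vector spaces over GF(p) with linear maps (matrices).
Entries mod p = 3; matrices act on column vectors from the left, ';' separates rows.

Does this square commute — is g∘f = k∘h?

Along f;g (path 1):
  e0=[1,0] f-->[0,0,1] g-->[2,0]
  e1=[0,1] f-->[0,2,2] g-->[0,2]
  composite₁ = (2 0; 0 2)
Along h;k (path 2):
  e0=[1,0] h-->[2,1] k-->[2,2]
  e1=[0,1] h-->[1,1] k-->[0,0]
  composite₂ = (2 0; 2 0)
Equal? distinct morphisms ✗

Answer: DOES NOT COMMUTE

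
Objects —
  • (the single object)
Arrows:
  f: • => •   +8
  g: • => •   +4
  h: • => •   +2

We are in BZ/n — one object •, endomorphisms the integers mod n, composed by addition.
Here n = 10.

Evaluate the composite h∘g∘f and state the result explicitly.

Answer: +4

Work:
  0 +8≡8 +4≡2 +2≡4  (mod 10)
result: +4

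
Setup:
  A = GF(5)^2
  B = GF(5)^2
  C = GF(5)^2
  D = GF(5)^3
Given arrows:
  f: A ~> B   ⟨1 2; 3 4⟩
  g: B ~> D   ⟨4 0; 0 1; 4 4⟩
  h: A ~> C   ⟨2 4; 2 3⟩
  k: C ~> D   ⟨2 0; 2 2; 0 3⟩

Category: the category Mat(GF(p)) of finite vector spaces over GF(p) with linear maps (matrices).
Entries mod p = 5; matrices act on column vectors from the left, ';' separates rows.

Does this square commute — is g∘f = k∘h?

1) trace f;g:
  e0=⟨1,0⟩ f~>⟨1,3⟩ g~>⟨4,3,1⟩
  e1=⟨0,1⟩ f~>⟨2,4⟩ g~>⟨3,4,4⟩
  ⟦path⟧₁ = ⟨4 3; 3 4; 1 4⟩
2) trace h;k:
  e0=⟨1,0⟩ h~>⟨2,2⟩ k~>⟨4,3,1⟩
  e1=⟨0,1⟩ h~>⟨4,3⟩ k~>⟨3,4,4⟩
  ⟦path⟧₂ = ⟨4 3; 3 4; 1 4⟩
Equal? equal; square commutes

Answer: COMMUTES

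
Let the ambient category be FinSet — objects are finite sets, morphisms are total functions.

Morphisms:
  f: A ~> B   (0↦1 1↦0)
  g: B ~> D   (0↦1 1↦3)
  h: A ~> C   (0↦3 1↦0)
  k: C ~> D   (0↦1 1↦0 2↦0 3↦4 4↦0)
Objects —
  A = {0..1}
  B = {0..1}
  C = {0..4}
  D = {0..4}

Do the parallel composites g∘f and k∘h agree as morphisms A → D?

Answer: DOES NOT COMMUTE

Trace:
Along f;g (path 1):
  0 f~>1 g~>3
  1 f~>0 g~>1
  composite₁ = (0↦3 1↦1)
Along h;k (path 2):
  0 h~>3 k~>4
  1 h~>0 k~>1
  composite₂ = (0↦4 1↦1)
Equal? differ; not commutative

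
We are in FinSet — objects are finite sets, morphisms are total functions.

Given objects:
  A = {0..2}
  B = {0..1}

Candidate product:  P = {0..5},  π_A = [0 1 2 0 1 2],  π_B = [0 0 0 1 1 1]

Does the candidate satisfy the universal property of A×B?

|A|·|B| = 3·2 = 6;  |P| = 6
Check the pairing map k ↦ (π_A(k), π_B(k)):
  0 ↦ (0,0)
  1 ↦ (1,0)
  2 ↦ (2,0)
  3 ↦ (0,1)
  4 ↦ (1,1)
  5 ↦ (2,1)
distinct pairs in image: 6 / 6 needed
  → bijection onto A×B; projections well-typed.

Answer: VALID PRODUCT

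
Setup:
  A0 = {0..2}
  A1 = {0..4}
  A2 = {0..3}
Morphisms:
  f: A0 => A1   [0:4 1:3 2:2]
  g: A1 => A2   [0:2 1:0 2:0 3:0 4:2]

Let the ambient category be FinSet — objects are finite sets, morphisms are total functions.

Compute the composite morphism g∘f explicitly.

  0 f=>4 g=>2
  1 f=>3 g=>0
  2 f=>2 g=>0
⟦path⟧: [0:2 1:0 2:0]

Answer: [0:2 1:0 2:0]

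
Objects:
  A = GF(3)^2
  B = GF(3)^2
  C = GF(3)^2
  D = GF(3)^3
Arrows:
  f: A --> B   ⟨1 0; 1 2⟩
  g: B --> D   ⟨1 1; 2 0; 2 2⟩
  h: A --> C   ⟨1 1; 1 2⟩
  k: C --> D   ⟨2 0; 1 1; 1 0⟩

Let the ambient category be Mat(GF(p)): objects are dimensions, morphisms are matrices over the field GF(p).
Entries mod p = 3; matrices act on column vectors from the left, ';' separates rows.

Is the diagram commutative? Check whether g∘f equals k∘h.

Answer: COMMUTES

Trace:
Path 1 = f;g:
  e0=[1,0] f-->[1,1] g-->[2,2,1]
  e1=[0,1] f-->[0,2] g-->[2,0,1]
  result₁ = ⟨2 2; 2 0; 1 1⟩
Path 2 = h;k:
  e0=[1,0] h-->[1,1] k-->[2,2,1]
  e1=[0,1] h-->[1,2] k-->[2,0,1]
  result₂ = ⟨2 2; 2 0; 1 1⟩
Equal? same morphism ✓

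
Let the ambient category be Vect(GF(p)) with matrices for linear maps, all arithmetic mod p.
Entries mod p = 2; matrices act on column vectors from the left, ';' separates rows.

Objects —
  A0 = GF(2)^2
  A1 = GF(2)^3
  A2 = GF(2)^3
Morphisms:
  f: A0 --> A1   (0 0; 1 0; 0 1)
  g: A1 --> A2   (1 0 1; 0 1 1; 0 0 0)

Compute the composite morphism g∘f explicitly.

Answer: (0 1; 1 1; 0 0)

Work:
  e0=(1,0) f-->(0,1,0) g-->(0,1,0)
  e1=(0,1) f-->(0,0,1) g-->(1,1,0)
composite: (0 1; 1 1; 0 0)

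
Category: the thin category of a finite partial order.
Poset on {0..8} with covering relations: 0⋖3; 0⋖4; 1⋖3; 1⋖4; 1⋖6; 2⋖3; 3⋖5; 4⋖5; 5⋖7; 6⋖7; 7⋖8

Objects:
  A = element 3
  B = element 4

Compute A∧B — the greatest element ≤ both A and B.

Lower bounds of A=3 and B=4: {0,1}
  maximal lower bounds 0 and 1 are incomparable: neither 0⊑1 nor 1⊑0
→ no greatest lower bound exists

Answer: NO MEET EXISTS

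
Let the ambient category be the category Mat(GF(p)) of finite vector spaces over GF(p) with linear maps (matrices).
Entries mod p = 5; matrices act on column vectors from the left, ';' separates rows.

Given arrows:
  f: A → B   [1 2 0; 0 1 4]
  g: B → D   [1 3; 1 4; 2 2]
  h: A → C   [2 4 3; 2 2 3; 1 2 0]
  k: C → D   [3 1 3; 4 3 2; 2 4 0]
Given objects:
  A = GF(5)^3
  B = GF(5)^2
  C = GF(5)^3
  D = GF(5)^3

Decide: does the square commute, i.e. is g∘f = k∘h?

Answer: COMMUTES

Trace:
Path 1 = f;g:
  e0=(1,0,0) f→(1,0) g→(1,1,2)
  e1=(0,1,0) f→(2,1) g→(0,1,1)
  e2=(0,0,1) f→(0,4) g→(2,1,3)
  ⟦path⟧₁ = [1 0 2; 1 1 1; 2 1 3]
Path 2 = h;k:
  e0=(1,0,0) h→(2,2,1) k→(1,1,2)
  e1=(0,1,0) h→(4,2,2) k→(0,1,1)
  e2=(0,0,1) h→(3,3,0) k→(2,1,3)
  ⟦path⟧₂ = [1 0 2; 1 1 1; 2 1 3]
Equal? same morphism ✓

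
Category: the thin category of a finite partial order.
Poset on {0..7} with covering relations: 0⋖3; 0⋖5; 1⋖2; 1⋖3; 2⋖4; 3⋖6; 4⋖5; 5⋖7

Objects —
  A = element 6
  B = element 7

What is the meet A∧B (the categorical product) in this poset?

Lower bounds of A=6 and B=7: {0,1}
  maximal lower bounds 0 and 1 are incomparable: neither 0⊑1 nor 1⊑0
→ no greatest lower bound exists

Answer: NO MEET EXISTS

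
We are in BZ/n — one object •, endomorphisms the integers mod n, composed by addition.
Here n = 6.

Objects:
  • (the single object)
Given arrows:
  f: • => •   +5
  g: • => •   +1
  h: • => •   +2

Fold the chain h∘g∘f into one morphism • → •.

Answer: +2

Work:
  0 +5≡5 +1≡0 +2≡2  (mod 6)
⟦path⟧: +2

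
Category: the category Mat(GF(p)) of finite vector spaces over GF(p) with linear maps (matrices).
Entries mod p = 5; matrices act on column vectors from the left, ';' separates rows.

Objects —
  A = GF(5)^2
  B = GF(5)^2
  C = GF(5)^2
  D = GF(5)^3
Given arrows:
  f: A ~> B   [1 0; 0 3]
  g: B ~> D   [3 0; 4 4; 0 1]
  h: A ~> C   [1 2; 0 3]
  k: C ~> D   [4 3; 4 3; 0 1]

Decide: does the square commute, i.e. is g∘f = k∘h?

Answer: DOES NOT COMMUTE

Work:
Path 1 = f;g:
  e0=[1,0] f~>[1,0] g~>[3,4,0]
  e1=[0,1] f~>[0,3] g~>[0,2,3]
  composite₁ = [3 0; 4 2; 0 3]
Path 2 = h;k:
  e0=[1,0] h~>[1,0] k~>[4,4,0]
  e1=[0,1] h~>[2,3] k~>[2,2,3]
  composite₂ = [4 2; 4 2; 0 3]
Equal? differ; not commutative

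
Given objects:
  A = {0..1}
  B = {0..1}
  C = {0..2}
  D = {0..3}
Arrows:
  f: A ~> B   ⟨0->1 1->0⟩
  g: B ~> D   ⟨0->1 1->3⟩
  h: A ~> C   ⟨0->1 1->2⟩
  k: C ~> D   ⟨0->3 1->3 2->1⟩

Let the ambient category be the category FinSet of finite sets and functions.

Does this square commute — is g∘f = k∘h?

1) trace f;g:
  0 f~>1 g~>3
  1 f~>0 g~>1
  ⟦path⟧₁ = ⟨0->3 1->1⟩
2) trace h;k:
  0 h~>1 k~>3
  1 h~>2 k~>1
  ⟦path⟧₂ = ⟨0->3 1->1⟩
Equal? same morphism ✓

Answer: COMMUTES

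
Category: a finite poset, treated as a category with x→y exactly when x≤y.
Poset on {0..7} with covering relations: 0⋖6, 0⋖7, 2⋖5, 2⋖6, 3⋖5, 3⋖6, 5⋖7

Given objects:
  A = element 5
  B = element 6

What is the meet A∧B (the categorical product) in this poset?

Lower bounds of A=5 and B=6: {2,3}
  maximal lower bounds 2 and 3 are incomparable: neither 2≤3 nor 3≤2
→ no greatest lower bound exists

Answer: NO MEET EXISTS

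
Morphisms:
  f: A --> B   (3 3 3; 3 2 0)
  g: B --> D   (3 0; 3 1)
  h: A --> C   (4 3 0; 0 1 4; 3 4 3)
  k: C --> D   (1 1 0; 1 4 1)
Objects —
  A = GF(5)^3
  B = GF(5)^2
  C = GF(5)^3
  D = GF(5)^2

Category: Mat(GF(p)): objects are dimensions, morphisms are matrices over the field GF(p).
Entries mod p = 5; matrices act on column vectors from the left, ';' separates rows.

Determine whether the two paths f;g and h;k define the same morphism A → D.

1) trace f;g:
  e0=[1,0,0] f-->[3,3] g-->[4,2]
  e1=[0,1,0] f-->[3,2] g-->[4,1]
  e2=[0,0,1] f-->[3,0] g-->[4,4]
  composite₁ = (4 4 4; 2 1 4)
2) trace h;k:
  e0=[1,0,0] h-->[4,0,3] k-->[4,2]
  e1=[0,1,0] h-->[3,1,4] k-->[4,1]
  e2=[0,0,1] h-->[0,4,3] k-->[4,4]
  composite₂ = (4 4 4; 2 1 4)
Equal? YES — commutes

Answer: COMMUTES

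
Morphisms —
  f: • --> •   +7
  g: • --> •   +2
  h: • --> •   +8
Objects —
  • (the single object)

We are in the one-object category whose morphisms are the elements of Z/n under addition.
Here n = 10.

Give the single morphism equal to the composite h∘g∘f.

  0 +7≡7 +2≡9 +8≡7  (mod 10)
result: +7

Answer: +7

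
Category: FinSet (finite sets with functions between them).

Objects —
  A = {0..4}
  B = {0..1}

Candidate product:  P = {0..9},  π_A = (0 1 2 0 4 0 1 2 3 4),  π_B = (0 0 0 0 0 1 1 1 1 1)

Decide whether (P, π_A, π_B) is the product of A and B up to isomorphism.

Answer: NOT A VALID PRODUCT — duplicate pair at indices 0,3

Work:
|A|·|B| = 5·2 = 10;  |P| = 10
Check the pairing map k ↦ (π_A(k), π_B(k)):
  0 -> (0,0)
  1 -> (1,0)
  2 -> (2,0)
  3 -> (0,0)  ✗ repeats pair of k=0
  4 -> (4,0)
  5 -> (0,1)
  6 -> (1,1)
  7 -> (2,1)
  8 -> (3,1)
  9 -> (4,1)
distinct pairs in image: 9 / 10 needed
  → (0,0) hit at k=0 and k=3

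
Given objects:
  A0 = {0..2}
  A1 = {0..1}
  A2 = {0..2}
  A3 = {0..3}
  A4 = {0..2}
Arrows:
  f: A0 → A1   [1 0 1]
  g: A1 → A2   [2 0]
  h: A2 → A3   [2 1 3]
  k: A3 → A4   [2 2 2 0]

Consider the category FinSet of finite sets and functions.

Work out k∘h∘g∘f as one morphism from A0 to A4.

  0 f→1 g→0 h→2 k→2
  1 f→0 g→2 h→3 k→0
  2 f→1 g→0 h→2 k→2
result: [2 0 2]

Answer: [2 0 2]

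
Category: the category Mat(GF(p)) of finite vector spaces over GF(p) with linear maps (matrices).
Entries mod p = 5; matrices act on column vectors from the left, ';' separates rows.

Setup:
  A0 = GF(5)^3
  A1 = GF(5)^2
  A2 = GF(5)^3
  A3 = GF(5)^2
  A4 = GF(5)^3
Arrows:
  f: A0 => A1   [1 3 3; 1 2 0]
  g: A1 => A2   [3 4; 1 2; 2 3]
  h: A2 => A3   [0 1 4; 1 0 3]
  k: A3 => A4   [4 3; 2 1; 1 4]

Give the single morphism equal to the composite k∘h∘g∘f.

Answer: [3 4 4; 3 3 1; 1 2 0]

Derivation:
  e0=⟨1,0,0⟩ f=>⟨1,1⟩ g=>⟨2,3,0⟩ h=>⟨3,2⟩ k=>⟨3,3,1⟩
  e1=⟨0,1,0⟩ f=>⟨3,2⟩ g=>⟨2,2,2⟩ h=>⟨0,3⟩ k=>⟨4,3,2⟩
  e2=⟨0,0,1⟩ f=>⟨3,0⟩ g=>⟨4,3,1⟩ h=>⟨2,2⟩ k=>⟨4,1,0⟩
⟦path⟧: [3 4 4; 3 3 1; 1 2 0]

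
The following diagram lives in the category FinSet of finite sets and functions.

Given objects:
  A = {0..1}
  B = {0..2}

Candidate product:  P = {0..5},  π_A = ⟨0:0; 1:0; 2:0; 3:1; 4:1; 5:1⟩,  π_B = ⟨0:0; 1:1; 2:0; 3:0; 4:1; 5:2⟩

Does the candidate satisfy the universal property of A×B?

|A|·|B| = 2·3 = 6;  |P| = 6
Check the pairing map k ↦ (π_A(k), π_B(k)):
  0 : (0,0)
  1 : (0,1)
  2 : (0,0)  ✗ repeats pair of k=0
  3 : (1,0)
  4 : (1,1)
  5 : (1,2)
distinct pairs in image: 5 / 6 needed
  → (0,0) hit at k=0 and k=2

Answer: NOT A VALID PRODUCT — duplicate pair at indices 0,2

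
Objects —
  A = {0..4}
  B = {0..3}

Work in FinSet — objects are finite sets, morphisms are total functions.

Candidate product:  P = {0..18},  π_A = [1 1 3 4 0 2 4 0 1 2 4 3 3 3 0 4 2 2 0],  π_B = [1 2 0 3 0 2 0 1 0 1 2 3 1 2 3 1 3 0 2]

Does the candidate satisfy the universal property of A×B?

|A|·|B| = 5·4 = 20;  |P| = 19
  → cardinalities differ; no bijection possible.

Answer: NOT A VALID PRODUCT — |P|=19 ≠ |A|·|B|=20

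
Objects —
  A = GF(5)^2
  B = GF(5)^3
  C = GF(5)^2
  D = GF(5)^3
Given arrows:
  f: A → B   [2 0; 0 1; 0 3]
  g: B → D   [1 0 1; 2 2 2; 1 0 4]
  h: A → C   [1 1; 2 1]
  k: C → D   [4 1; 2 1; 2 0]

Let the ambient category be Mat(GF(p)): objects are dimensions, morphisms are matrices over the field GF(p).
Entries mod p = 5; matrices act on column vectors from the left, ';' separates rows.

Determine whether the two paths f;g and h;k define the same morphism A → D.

1) trace f;g:
  e0=(1,0) f→(2,0,0) g→(2,4,2)
  e1=(0,1) f→(0,1,3) g→(3,3,2)
  ⟦path⟧₁ = [2 3; 4 3; 2 2]
2) trace h;k:
  e0=(1,0) h→(1,2) k→(1,4,2)
  e1=(0,1) h→(1,1) k→(0,3,2)
  ⟦path⟧₂ = [1 0; 4 3; 2 2]
Equal? differ; not commutative

Answer: DOES NOT COMMUTE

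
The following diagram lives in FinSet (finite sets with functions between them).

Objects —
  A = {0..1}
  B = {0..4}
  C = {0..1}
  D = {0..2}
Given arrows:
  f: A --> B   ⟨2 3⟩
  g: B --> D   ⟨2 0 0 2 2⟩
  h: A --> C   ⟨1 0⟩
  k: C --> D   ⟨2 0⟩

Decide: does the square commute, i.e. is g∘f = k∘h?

Along f;g (path 1):
  0 f-->2 g-->0
  1 f-->3 g-->2
  result₁ = ⟨0 2⟩
Along h;k (path 2):
  0 h-->1 k-->0
  1 h-->0 k-->2
  result₂ = ⟨0 2⟩
Equal? equal; square commutes

Answer: COMMUTES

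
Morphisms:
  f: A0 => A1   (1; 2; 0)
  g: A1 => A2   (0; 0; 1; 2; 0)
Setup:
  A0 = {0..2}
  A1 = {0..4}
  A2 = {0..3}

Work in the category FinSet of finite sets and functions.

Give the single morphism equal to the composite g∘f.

  0 f=>1 g=>0
  1 f=>2 g=>1
  2 f=>0 g=>0
result: (0; 1; 0)

Answer: (0; 1; 0)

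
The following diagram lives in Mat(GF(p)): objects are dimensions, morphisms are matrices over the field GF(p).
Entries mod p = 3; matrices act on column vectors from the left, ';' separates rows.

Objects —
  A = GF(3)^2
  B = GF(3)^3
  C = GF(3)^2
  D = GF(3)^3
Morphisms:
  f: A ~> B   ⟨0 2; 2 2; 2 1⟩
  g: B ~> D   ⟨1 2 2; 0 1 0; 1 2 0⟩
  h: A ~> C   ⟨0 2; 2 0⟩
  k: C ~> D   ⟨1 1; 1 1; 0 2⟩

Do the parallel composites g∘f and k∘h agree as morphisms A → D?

Answer: COMMUTES

Derivation:
Path 1 = f;g:
  e0=(1,0) f~>(0,2,2) g~>(2,2,1)
  e1=(0,1) f~>(2,2,1) g~>(2,2,0)
  composite₁ = ⟨2 2; 2 2; 1 0⟩
Path 2 = h;k:
  e0=(1,0) h~>(0,2) k~>(2,2,1)
  e1=(0,1) h~>(2,0) k~>(2,2,0)
  composite₂ = ⟨2 2; 2 2; 1 0⟩
Equal? YES — commutes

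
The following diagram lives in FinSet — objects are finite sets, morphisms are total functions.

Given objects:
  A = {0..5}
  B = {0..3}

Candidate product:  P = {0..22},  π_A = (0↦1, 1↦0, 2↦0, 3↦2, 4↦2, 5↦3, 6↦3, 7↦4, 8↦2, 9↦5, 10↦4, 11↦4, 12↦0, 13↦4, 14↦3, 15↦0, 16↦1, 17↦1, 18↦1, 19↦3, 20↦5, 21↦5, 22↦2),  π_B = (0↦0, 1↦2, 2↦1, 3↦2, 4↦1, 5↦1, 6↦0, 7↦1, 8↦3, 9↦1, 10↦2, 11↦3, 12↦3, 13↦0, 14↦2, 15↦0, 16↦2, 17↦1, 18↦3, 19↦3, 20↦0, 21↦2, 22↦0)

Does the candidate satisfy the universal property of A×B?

Answer: NOT A VALID PRODUCT — |P|=23 ≠ |A|·|B|=24

Trace:
|A|·|B| = 6·4 = 24;  |P| = 23
  → cardinalities differ; no bijection possible.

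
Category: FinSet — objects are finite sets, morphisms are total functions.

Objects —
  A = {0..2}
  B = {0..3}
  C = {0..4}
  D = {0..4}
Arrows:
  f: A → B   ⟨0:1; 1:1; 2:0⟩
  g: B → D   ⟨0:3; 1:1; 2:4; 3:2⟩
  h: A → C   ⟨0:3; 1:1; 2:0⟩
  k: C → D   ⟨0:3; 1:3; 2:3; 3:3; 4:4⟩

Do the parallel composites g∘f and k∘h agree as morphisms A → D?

Answer: DOES NOT COMMUTE

Work:
Path 1 = f;g:
  0 f→1 g→1
  1 f→1 g→1
  2 f→0 g→3
  result₁ = ⟨0:1; 1:1; 2:3⟩
Path 2 = h;k:
  0 h→3 k→3
  1 h→1 k→3
  2 h→0 k→3
  result₂ = ⟨0:3; 1:3; 2:3⟩
Equal? NO — does not commute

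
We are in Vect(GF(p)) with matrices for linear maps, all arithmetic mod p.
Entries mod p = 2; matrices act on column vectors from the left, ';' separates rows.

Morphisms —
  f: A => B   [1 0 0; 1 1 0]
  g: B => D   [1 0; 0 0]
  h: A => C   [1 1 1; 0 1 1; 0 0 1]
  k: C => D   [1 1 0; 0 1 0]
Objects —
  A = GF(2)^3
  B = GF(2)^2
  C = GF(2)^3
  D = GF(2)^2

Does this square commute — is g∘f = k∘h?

Answer: DOES NOT COMMUTE

Derivation:
1) trace f;g:
  e0=[1,0,0] f=>[1,1] g=>[1,0]
  e1=[0,1,0] f=>[0,1] g=>[0,0]
  e2=[0,0,1] f=>[0,0] g=>[0,0]
  ⟦path⟧₁ = [1 0 0; 0 0 0]
2) trace h;k:
  e0=[1,0,0] h=>[1,0,0] k=>[1,0]
  e1=[0,1,0] h=>[1,1,0] k=>[0,1]
  e2=[0,0,1] h=>[1,1,1] k=>[0,1]
  ⟦path⟧₂ = [1 0 0; 0 1 1]
Equal? differ; not commutative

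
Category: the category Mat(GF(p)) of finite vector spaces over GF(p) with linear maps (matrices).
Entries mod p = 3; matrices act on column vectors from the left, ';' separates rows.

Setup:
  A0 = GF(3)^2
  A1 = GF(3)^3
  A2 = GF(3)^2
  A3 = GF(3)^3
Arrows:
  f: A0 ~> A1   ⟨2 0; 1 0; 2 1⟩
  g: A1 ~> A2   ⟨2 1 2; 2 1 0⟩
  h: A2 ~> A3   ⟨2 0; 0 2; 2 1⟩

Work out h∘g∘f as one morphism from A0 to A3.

  e0=[1,0] f~>[2,1,2] g~>[0,2] h~>[0,1,2]
  e1=[0,1] f~>[0,0,1] g~>[2,0] h~>[1,0,1]
⟦path⟧: ⟨0 1; 1 0; 2 1⟩

Answer: ⟨0 1; 1 0; 2 1⟩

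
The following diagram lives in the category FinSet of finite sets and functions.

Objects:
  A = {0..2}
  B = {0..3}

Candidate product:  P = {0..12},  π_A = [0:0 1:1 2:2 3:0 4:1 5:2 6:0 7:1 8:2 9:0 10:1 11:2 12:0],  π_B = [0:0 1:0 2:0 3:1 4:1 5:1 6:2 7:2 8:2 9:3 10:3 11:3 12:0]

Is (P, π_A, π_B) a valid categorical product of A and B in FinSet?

Answer: NOT A VALID PRODUCT — |P|=13 ≠ |A|·|B|=12

Derivation:
|A|·|B| = 3·4 = 12;  |P| = 13
  → cardinalities differ; no bijection possible.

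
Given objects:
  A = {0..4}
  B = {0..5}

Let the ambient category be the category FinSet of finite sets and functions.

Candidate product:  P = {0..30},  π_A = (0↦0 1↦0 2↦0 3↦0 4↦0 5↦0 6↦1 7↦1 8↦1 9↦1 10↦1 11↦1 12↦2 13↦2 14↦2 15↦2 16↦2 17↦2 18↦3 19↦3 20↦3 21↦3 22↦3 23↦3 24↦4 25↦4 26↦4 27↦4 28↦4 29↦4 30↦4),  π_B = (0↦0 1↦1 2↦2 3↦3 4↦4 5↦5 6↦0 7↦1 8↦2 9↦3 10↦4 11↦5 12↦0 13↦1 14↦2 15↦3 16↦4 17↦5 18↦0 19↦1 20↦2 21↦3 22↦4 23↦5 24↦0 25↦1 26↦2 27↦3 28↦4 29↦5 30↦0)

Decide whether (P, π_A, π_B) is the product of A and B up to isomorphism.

|A|·|B| = 5·6 = 30;  |P| = 31
  → cardinalities differ; no bijection possible.

Answer: NOT A VALID PRODUCT — |P|=31 ≠ |A|·|B|=30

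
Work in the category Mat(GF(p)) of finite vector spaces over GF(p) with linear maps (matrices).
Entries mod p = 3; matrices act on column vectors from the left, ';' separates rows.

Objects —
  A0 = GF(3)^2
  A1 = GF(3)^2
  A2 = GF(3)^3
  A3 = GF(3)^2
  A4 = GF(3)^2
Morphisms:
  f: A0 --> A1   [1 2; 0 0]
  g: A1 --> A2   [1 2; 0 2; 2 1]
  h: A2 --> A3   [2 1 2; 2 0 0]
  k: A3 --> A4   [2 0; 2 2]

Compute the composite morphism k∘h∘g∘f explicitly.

  e0=(1,0) f-->(1,0) g-->(1,0,2) h-->(0,2) k-->(0,1)
  e1=(0,1) f-->(2,0) g-->(2,0,1) h-->(0,1) k-->(0,2)
result: [0 0; 1 2]

Answer: [0 0; 1 2]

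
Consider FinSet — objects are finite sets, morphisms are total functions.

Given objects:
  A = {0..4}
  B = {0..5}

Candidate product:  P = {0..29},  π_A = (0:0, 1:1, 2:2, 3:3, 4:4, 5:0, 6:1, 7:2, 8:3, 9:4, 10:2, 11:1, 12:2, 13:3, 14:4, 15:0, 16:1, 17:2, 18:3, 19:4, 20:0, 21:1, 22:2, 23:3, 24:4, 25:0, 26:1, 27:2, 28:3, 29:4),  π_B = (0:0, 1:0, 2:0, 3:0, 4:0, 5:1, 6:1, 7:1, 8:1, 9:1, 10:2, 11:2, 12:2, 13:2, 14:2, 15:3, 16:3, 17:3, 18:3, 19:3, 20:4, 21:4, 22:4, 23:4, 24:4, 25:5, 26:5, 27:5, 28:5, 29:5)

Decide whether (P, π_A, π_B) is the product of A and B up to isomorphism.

Answer: NOT A VALID PRODUCT — duplicate pair at indices 12,10

Work:
|A|·|B| = 5·6 = 30;  |P| = 30
Check the pairing map k ↦ (π_A(k), π_B(k)):
  0 : (0,0)
  1 : (1,0)
  2 : (2,0)
  3 : (3,0)
  4 : (4,0)
  5 : (0,1)
  6 : (1,1)
  7 : (2,1)
  8 : (3,1)
  9 : (4,1)
  10 : (2,2)
  11 : (1,2)
  12 : (2,2)  ✗ repeats pair of k=10
  13 : (3,2)
  14 : (4,2)
  15 : (0,3)
  16 : (1,3)
  17 : (2,3)
  18 : (3,3)
  19 : (4,3)
  20 : (0,4)
  21 : (1,4)
  22 : (2,4)
  23 : (3,4)
  24 : (4,4)
  25 : (0,5)
  26 : (1,5)
  27 : (2,5)
  28 : (3,5)
  29 : (4,5)
distinct pairs in image: 29 / 30 needed
  → (2,2) hit at k=10 and k=12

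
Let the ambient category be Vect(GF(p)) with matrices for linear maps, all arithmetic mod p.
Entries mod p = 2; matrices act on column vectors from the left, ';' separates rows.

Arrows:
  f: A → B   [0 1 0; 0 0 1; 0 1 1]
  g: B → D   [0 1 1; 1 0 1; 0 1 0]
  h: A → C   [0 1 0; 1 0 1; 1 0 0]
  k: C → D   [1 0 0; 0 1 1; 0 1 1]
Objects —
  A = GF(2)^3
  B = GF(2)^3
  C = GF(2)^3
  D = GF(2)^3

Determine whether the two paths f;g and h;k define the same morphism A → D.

Answer: COMMUTES

Work:
1) trace f;g:
  e0=⟨1,0,0⟩ f→⟨0,0,0⟩ g→⟨0,0,0⟩
  e1=⟨0,1,0⟩ f→⟨1,0,1⟩ g→⟨1,0,0⟩
  e2=⟨0,0,1⟩ f→⟨0,1,1⟩ g→⟨0,1,1⟩
  result₁ = [0 1 0; 0 0 1; 0 0 1]
2) trace h;k:
  e0=⟨1,0,0⟩ h→⟨0,1,1⟩ k→⟨0,0,0⟩
  e1=⟨0,1,0⟩ h→⟨1,0,0⟩ k→⟨1,0,0⟩
  e2=⟨0,0,1⟩ h→⟨0,1,0⟩ k→⟨0,1,1⟩
  result₂ = [0 1 0; 0 0 1; 0 0 1]
Equal? YES — commutes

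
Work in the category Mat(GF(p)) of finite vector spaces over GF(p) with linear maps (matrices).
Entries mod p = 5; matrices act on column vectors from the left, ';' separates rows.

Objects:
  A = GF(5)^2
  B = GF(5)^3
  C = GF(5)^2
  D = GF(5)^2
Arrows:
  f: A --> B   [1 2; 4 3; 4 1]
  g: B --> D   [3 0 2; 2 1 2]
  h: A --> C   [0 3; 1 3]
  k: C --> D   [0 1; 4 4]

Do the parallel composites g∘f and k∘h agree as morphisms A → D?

Along f;g (path 1):
  e0=(1,0) f-->(1,4,4) g-->(1,4)
  e1=(0,1) f-->(2,3,1) g-->(3,4)
  result₁ = [1 3; 4 4]
Along h;k (path 2):
  e0=(1,0) h-->(0,1) k-->(1,4)
  e1=(0,1) h-->(3,3) k-->(3,4)
  result₂ = [1 3; 4 4]
Equal? YES — commutes

Answer: COMMUTES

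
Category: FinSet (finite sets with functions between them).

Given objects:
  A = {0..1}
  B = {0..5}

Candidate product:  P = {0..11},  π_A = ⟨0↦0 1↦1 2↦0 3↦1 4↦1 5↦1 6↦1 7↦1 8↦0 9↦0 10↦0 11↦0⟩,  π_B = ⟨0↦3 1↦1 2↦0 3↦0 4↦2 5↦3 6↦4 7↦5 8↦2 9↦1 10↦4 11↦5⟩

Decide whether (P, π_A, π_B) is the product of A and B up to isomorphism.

Answer: VALID PRODUCT

Derivation:
|A|·|B| = 2·6 = 12;  |P| = 12
Check the pairing map k ↦ (π_A(k), π_B(k)):
  0 ↦ (0,3)
  1 ↦ (1,1)
  2 ↦ (0,0)
  3 ↦ (1,0)
  4 ↦ (1,2)
  5 ↦ (1,3)
  6 ↦ (1,4)
  7 ↦ (1,5)
  8 ↦ (0,2)
  9 ↦ (0,1)
  10 ↦ (0,4)
  11 ↦ (0,5)
distinct pairs in image: 12 / 12 needed
  → bijection onto A×B; projections well-typed.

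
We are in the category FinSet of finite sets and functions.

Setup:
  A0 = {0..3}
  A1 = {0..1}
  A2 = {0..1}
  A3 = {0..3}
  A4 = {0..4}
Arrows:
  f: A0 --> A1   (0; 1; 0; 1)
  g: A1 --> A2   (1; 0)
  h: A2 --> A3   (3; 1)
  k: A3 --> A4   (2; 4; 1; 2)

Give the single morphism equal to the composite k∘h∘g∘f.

Answer: (4; 2; 4; 2)

Derivation:
  0 f-->0 g-->1 h-->1 k-->4
  1 f-->1 g-->0 h-->3 k-->2
  2 f-->0 g-->1 h-->1 k-->4
  3 f-->1 g-->0 h-->3 k-->2
result: (4; 2; 4; 2)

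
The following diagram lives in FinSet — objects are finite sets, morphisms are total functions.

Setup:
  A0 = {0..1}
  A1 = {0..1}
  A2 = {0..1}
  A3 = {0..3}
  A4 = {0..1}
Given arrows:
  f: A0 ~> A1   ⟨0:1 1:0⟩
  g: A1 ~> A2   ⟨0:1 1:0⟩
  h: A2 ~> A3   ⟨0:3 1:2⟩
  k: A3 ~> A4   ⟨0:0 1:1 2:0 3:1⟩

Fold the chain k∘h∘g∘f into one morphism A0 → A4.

  0 f~>1 g~>0 h~>3 k~>1
  1 f~>0 g~>1 h~>2 k~>0
⟦path⟧: ⟨0:1 1:0⟩

Answer: ⟨0:1 1:0⟩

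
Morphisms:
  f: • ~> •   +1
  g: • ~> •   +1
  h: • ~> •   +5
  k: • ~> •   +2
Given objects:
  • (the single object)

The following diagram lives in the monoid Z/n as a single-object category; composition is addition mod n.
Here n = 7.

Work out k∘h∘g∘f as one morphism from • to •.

  0 +1≡1 +1≡2 +5≡0 +2≡2  (mod 7)
⟦path⟧: +2

Answer: +2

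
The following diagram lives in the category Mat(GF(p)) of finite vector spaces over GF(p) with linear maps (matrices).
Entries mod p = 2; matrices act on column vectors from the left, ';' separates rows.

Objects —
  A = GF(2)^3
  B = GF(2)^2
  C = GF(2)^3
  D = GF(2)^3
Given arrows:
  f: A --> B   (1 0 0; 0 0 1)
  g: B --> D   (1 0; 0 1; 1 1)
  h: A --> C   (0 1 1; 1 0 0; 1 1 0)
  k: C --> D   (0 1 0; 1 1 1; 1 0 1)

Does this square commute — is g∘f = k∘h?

Along f;g (path 1):
  e0=(1,0,0) f-->(1,0) g-->(1,0,1)
  e1=(0,1,0) f-->(0,0) g-->(0,0,0)
  e2=(0,0,1) f-->(0,1) g-->(0,1,1)
  ⟦path⟧₁ = (1 0 0; 0 0 1; 1 0 1)
Along h;k (path 2):
  e0=(1,0,0) h-->(0,1,1) k-->(1,0,1)
  e1=(0,1,0) h-->(1,0,1) k-->(0,0,0)
  e2=(0,0,1) h-->(1,0,0) k-->(0,1,1)
  ⟦path⟧₂ = (1 0 0; 0 0 1; 1 0 1)
Equal? YES — commutes

Answer: COMMUTES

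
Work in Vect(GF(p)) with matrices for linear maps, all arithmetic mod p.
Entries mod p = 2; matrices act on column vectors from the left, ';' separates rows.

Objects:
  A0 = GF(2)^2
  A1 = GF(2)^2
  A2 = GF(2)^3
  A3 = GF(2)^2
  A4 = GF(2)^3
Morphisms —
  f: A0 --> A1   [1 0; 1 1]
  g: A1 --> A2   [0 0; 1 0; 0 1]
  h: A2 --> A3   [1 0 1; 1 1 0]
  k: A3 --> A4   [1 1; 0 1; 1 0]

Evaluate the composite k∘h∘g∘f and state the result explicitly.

Answer: [0 1; 1 0; 1 1]

Work:
  e0=(1,0) f-->(1,1) g-->(0,1,1) h-->(1,1) k-->(0,1,1)
  e1=(0,1) f-->(0,1) g-->(0,0,1) h-->(1,0) k-->(1,0,1)
composite: [0 1; 1 0; 1 1]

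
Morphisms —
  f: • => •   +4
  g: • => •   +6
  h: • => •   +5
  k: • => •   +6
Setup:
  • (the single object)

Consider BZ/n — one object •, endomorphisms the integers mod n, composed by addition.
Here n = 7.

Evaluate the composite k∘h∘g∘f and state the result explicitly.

  0 +4≡4 +6≡3 +5≡1 +6≡0  (mod 7)
composite: +0

Answer: +0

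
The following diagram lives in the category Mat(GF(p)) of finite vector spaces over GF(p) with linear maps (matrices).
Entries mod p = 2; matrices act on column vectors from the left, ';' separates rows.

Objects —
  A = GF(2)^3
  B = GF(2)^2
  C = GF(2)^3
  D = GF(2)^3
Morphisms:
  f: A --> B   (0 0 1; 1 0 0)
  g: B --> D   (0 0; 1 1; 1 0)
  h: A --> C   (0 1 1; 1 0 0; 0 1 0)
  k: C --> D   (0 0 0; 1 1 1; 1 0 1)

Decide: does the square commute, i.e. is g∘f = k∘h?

Along f;g (path 1):
  e0=⟨1,0,0⟩ f-->⟨0,1⟩ g-->⟨0,1,0⟩
  e1=⟨0,1,0⟩ f-->⟨0,0⟩ g-->⟨0,0,0⟩
  e2=⟨0,0,1⟩ f-->⟨1,0⟩ g-->⟨0,1,1⟩
  result₁ = (0 0 0; 1 0 1; 0 0 1)
Along h;k (path 2):
  e0=⟨1,0,0⟩ h-->⟨0,1,0⟩ k-->⟨0,1,0⟩
  e1=⟨0,1,0⟩ h-->⟨1,0,1⟩ k-->⟨0,0,0⟩
  e2=⟨0,0,1⟩ h-->⟨1,0,0⟩ k-->⟨0,1,1⟩
  result₂ = (0 0 0; 1 0 1; 0 0 1)
Equal? same morphism ✓

Answer: COMMUTES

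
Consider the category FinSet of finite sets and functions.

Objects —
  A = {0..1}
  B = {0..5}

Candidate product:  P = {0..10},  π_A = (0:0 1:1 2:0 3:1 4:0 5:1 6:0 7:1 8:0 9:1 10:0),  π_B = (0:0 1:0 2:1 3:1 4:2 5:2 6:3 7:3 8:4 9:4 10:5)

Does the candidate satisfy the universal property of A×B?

|A|·|B| = 2·6 = 12;  |P| = 11
  → cardinalities differ; no bijection possible.

Answer: NOT A VALID PRODUCT — |P|=11 ≠ |A|·|B|=12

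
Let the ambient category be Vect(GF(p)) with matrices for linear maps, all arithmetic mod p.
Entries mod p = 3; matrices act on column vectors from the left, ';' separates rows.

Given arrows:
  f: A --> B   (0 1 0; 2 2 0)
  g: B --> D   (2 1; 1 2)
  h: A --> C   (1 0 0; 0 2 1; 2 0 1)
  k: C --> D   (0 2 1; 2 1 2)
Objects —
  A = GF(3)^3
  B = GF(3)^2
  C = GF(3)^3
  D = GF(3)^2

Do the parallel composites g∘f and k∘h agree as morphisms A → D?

Path 1 = f;g:
  e0=⟨1,0,0⟩ f-->⟨0,2⟩ g-->⟨2,1⟩
  e1=⟨0,1,0⟩ f-->⟨1,2⟩ g-->⟨1,2⟩
  e2=⟨0,0,1⟩ f-->⟨0,0⟩ g-->⟨0,0⟩
  ⟦path⟧₁ = (2 1 0; 1 2 0)
Path 2 = h;k:
  e0=⟨1,0,0⟩ h-->⟨1,0,2⟩ k-->⟨2,0⟩
  e1=⟨0,1,0⟩ h-->⟨0,2,0⟩ k-->⟨1,2⟩
  e2=⟨0,0,1⟩ h-->⟨0,1,1⟩ k-->⟨0,0⟩
  ⟦path⟧₂ = (2 1 0; 0 2 0)
Equal? differ; not commutative

Answer: DOES NOT COMMUTE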